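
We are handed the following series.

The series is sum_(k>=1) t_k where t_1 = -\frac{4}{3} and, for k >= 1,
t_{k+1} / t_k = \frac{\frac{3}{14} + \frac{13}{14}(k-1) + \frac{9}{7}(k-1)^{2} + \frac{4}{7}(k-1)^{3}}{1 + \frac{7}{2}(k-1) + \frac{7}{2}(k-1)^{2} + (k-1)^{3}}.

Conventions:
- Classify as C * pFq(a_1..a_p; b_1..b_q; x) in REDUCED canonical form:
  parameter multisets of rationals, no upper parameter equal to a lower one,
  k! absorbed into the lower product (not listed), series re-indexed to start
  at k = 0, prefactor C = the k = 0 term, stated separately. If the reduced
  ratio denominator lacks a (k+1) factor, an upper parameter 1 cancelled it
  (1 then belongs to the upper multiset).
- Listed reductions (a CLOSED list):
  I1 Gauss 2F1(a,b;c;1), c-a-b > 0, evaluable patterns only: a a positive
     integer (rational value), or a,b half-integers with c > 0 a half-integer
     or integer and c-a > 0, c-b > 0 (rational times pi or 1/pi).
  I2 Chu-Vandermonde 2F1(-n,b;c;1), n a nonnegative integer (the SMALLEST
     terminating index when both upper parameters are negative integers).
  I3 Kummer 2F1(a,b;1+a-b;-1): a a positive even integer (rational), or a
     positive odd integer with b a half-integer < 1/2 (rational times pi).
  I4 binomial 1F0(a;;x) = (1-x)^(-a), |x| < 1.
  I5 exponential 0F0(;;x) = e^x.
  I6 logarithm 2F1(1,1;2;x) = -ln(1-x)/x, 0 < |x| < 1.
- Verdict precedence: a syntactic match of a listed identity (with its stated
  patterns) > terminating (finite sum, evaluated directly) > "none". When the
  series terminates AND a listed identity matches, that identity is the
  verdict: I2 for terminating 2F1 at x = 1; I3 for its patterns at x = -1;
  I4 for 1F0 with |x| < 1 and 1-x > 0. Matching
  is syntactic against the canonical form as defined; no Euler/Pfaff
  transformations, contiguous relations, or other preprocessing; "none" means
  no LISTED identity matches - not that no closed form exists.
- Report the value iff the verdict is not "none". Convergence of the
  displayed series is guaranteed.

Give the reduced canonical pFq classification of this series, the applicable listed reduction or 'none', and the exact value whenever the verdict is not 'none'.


With C = -\frac{4}{3}: the canonical form is 2F1(\frac{3}{4}, 1; 2; \frac{4}{7}). Verdict: none. No listed pattern accepts 2F1(\frac{3}{4}, 1; 2; \frac{4}{7}).

First insight: t_0 = -\frac{4}{3} here, and the parameter 1/2 appears in both the upper and lower lists and cancels.
Adjacent-term ratio: r(k) = \frac{4}{7} * (k+\frac{3}{4}) (k+1) / [(k+2) (k+1)] - rational in k. x = \frac{4}{7}; t_0 = -\frac{4}{3}; negate the roots.


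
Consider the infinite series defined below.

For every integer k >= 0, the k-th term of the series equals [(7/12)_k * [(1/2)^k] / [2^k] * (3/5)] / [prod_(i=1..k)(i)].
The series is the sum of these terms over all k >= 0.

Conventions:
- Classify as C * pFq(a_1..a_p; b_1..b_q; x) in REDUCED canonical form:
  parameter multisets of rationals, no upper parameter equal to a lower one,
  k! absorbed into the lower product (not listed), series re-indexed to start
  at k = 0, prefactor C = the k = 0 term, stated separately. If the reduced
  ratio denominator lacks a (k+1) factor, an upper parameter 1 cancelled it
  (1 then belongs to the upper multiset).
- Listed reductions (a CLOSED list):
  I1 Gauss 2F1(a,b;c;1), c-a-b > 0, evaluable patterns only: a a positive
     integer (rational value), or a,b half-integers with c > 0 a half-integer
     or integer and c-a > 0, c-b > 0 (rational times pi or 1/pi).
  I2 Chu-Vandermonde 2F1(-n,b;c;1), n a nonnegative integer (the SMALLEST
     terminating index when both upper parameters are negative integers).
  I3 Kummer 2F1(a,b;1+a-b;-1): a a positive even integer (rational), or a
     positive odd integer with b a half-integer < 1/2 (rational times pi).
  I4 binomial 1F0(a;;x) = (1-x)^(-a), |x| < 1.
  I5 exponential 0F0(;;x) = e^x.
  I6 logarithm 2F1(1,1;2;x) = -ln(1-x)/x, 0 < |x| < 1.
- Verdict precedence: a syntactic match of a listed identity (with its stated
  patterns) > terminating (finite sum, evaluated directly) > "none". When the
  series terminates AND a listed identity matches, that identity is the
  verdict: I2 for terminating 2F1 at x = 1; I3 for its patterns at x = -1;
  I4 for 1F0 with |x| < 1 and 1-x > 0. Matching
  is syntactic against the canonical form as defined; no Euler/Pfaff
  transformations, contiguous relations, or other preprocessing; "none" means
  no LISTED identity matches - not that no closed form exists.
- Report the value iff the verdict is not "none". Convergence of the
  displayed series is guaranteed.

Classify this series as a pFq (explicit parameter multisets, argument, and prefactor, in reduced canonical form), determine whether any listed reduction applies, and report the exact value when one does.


Reduced: x = 1/4, 1F0, upper = {7/12}, lower = {-}, C = 3/5. Verdict: the binomial series (I4) applies (the 1F0 binomial series: exponent -7/12, x = 1/4). Value: (3/5) * (3/4)^(-7/12).

Key observation: x = (1/4) and the product of the first k integers (prefactor 3/5) is k!.
Consecutive-term ratio: r(k) = (1/4) * (k+7/12) / [(k+1)] - rational in k, leading ratio (1/4); with t_0 = 3/5, classification follows.


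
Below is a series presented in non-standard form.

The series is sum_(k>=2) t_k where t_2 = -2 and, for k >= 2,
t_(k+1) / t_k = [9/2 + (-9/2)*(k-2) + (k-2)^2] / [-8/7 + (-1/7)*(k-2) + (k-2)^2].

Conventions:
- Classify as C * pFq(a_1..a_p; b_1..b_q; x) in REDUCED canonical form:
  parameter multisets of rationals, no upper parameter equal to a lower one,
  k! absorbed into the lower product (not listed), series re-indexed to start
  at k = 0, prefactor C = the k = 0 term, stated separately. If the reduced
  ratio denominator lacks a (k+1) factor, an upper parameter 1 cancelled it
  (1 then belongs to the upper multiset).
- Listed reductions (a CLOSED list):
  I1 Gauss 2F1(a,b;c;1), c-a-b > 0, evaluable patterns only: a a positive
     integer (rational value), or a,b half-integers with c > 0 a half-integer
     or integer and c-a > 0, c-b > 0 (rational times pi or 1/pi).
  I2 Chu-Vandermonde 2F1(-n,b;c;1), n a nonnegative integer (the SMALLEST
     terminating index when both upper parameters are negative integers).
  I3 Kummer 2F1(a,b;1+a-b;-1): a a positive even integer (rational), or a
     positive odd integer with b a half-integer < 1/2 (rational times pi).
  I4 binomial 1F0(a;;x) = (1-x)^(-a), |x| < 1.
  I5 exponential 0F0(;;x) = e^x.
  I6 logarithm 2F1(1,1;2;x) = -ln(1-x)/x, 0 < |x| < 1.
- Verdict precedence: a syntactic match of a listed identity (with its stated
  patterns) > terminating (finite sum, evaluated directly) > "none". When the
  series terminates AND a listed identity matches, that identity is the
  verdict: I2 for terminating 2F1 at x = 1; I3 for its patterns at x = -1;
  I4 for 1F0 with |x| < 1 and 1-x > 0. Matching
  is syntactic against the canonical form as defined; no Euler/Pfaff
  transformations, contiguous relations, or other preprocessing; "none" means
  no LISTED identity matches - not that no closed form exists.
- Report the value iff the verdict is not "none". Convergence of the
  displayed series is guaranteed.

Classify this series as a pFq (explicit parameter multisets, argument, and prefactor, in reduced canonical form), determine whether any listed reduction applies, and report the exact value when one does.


The series (x = 1) is 2F1: upper {-3, -3/2}, lower {-8/7}, prefactor -2. Verdict: Chu-Vandermonde (I2) applies (terminating 2F1 at x = 1 with n = 3, b = -3/2, c = -8/7). Its exact value is -1045/64.

The tell: x = 1 and roots of the ratio polynomials (C = -2) are the negated parameters.
Ratio: r(k) = 1 * (k-3) (k-3/2) / [(k-8/7) (k+1)] - rational; roots negated = parameters, x = 1, C = -2.


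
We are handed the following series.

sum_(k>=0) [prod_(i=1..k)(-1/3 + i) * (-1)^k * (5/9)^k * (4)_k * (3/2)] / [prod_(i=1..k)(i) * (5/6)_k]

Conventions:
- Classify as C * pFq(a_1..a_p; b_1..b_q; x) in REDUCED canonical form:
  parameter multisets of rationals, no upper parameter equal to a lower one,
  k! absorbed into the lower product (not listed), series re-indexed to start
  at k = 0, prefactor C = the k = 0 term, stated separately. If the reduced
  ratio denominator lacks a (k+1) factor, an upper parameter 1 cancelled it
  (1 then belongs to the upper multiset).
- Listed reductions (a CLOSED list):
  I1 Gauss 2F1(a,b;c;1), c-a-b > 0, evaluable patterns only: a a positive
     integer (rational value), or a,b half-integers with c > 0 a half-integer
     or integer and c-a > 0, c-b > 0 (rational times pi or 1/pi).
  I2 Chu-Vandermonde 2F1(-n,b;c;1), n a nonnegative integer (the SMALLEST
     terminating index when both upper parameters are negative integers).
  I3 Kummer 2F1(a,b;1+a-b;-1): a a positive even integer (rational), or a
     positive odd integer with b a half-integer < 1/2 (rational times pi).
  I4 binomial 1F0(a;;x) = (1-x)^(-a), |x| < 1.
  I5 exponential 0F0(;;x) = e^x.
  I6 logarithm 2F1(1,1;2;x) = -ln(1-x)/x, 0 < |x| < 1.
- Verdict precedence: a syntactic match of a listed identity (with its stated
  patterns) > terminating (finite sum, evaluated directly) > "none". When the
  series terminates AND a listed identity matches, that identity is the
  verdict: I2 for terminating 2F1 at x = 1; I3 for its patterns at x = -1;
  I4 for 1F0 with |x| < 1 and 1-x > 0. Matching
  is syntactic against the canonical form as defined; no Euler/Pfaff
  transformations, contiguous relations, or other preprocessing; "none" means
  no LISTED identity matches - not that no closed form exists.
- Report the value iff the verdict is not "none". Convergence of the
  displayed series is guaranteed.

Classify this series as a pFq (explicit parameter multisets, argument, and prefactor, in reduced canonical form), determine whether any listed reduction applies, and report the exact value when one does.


Reduced: x = -5/9, 2F1, upper = {2/3, 4}, lower = {5/6}, C = 3/2. Verdict: no listed reduction: x = -5/9 and upper {2/3, 4} fail every I1-I6 pattern.

The tell: t_0 = 3/2 here, and the running product (C = 3/2) telescopes to a rising factorial.
Step ratio: r(k) = (-5/9) * (k+2/3) (k+4) / [(k+5/6) (k+1)] - rational in k. x = (-5/9); t_0 = 3/2; negate the roots.


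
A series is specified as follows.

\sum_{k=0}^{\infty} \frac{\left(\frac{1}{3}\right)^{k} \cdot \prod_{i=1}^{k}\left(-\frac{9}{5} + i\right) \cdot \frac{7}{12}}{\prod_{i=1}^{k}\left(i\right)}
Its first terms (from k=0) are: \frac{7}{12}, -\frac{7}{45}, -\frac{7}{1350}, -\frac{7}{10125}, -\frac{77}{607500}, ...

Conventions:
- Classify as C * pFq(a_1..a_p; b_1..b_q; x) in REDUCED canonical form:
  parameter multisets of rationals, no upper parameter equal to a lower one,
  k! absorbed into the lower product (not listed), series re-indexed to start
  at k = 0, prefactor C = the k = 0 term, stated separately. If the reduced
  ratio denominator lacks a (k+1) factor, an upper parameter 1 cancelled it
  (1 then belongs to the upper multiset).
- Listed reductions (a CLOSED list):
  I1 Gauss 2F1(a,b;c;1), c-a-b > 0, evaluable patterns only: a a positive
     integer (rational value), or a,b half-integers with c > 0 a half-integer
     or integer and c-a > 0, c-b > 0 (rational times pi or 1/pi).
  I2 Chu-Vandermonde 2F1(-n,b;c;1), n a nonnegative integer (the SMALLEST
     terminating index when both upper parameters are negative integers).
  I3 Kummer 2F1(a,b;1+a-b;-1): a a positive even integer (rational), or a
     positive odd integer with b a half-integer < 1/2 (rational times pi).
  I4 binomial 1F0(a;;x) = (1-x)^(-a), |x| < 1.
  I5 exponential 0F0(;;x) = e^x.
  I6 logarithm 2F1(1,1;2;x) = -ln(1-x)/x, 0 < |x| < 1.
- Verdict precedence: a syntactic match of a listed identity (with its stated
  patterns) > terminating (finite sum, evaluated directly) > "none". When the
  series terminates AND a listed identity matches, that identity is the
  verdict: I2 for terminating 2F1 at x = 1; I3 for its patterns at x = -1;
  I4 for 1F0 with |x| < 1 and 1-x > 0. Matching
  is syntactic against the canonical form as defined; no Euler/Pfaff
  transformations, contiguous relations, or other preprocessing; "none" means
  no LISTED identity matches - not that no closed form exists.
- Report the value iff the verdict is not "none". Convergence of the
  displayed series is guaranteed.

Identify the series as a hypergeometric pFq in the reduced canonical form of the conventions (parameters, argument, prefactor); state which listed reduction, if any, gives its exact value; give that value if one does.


At argument \frac{1}{3}: a 1F0 with upper {-\frac{4}{5}}, lower {-}, scaled by C = \frac{7}{12}. Verdict (x = \frac{1}{3}): binomial (I4) applies (the 1F0 binomial series: exponent 4/5, x = \frac{1}{3}). Hence: \frac{7}{12} \cdot \left(\frac{2}{3}\right)^{\frac{4}{5}}.

First insight: with t_0 = \frac{7}{12}, the product of the first k integers (prefactor 7/12) is k!.
Step ratio: r(k) = \frac{1}{3} * (k-\frac{4}{5}) / [(k+1)] - rational in k, leading ratio \frac{1}{3}; with t_0 = \frac{7}{12}, classification follows.


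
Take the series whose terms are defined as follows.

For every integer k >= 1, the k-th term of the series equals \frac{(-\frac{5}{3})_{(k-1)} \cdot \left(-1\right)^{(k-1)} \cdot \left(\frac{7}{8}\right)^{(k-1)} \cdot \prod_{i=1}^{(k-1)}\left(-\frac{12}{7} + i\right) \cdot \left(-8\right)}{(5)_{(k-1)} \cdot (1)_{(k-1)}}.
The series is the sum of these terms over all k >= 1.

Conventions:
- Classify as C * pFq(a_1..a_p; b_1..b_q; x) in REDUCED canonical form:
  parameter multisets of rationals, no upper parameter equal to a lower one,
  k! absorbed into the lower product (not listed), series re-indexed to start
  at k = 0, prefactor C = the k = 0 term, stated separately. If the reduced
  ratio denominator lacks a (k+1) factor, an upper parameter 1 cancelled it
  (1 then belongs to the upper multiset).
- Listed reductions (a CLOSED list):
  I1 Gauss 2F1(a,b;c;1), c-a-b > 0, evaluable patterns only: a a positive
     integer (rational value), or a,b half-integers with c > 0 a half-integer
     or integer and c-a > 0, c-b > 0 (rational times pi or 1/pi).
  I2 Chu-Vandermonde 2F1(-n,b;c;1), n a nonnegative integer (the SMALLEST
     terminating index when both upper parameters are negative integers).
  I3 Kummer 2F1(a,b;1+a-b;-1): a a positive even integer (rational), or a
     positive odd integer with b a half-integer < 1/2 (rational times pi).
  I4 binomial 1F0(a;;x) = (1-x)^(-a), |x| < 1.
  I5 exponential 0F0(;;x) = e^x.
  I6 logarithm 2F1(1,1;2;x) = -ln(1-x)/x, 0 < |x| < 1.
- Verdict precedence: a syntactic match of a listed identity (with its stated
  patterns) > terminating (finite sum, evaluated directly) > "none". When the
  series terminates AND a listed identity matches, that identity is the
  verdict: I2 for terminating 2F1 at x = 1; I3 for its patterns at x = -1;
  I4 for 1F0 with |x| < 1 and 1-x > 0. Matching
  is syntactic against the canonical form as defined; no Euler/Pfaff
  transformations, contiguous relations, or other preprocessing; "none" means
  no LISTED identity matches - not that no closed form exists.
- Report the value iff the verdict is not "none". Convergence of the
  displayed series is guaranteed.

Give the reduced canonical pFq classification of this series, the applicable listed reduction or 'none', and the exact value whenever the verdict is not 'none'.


The tell: with t_0 = -8, the (-1)^k factor (C = -8) folds into the argument's sign.
Ratio: r(k) = -\frac{7}{8} * (k-\frac{5}{3}) (k-\frac{5}{7}) / [(k+5) (k+1)] ; factor over Q: parameters, x = -\frac{7}{8}, and C = -8.

The series (x = -\frac{7}{8}) is 2F1: upper {-\frac{5}{3}, -\frac{5}{7}}, lower {5}, prefactor -8. Verdict: no listed reduction: x = -\frac{7}{8} and upper {-\frac{5}{3}, -\frac{5}{7}} fail every I1-I6 pattern.


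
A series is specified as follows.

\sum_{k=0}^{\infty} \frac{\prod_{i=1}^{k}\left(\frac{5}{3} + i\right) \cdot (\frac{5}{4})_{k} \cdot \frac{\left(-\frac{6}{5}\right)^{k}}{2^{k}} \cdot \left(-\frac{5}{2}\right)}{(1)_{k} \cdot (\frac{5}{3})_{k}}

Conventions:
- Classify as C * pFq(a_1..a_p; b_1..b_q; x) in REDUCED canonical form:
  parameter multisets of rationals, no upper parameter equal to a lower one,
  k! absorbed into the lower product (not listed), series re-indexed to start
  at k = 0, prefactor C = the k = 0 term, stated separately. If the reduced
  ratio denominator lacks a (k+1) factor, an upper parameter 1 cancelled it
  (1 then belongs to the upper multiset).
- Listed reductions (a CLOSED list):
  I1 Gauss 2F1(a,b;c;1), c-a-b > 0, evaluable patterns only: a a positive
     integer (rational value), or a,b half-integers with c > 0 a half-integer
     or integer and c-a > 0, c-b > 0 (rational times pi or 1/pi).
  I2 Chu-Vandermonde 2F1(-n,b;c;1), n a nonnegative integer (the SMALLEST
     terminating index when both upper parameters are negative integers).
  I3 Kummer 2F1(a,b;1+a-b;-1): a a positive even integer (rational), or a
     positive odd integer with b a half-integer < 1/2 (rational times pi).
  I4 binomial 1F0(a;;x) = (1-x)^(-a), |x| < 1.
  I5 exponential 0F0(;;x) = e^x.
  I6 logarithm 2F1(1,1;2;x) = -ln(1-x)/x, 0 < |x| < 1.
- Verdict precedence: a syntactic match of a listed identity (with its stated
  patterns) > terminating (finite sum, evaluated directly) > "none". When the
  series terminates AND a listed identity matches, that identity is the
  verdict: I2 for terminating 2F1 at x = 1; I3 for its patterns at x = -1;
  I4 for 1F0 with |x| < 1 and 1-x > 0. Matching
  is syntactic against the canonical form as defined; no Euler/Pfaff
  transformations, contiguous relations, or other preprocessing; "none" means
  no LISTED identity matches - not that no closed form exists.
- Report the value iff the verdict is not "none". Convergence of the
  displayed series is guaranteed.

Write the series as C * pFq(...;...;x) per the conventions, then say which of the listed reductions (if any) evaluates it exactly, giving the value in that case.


Canonical form: C = -\frac{5}{2} times 2F1 with upper {\frac{5}{4}, \frac{8}{3}}, lower {\frac{5}{3}}, x = -\frac{3}{5}. Verdict: none (x = -\frac{3}{5}): each listed identity misses the multisets {\frac{5}{4}, \frac{8}{3}} ; {\frac{5}{3}}.

Structural cue: t_0 = -\frac{5}{2} here, and (1)_k (prefactor -5/2) is k! itself.
Ratio: r(k) = -\frac{3}{5} * (k+\frac{5}{4}) (k+\frac{8}{3}) / [(k+\frac{5}{3}) (k+1)] - rational in k, leading ratio -\frac{3}{5}; with t_0 = -\frac{5}{2}, classification follows.


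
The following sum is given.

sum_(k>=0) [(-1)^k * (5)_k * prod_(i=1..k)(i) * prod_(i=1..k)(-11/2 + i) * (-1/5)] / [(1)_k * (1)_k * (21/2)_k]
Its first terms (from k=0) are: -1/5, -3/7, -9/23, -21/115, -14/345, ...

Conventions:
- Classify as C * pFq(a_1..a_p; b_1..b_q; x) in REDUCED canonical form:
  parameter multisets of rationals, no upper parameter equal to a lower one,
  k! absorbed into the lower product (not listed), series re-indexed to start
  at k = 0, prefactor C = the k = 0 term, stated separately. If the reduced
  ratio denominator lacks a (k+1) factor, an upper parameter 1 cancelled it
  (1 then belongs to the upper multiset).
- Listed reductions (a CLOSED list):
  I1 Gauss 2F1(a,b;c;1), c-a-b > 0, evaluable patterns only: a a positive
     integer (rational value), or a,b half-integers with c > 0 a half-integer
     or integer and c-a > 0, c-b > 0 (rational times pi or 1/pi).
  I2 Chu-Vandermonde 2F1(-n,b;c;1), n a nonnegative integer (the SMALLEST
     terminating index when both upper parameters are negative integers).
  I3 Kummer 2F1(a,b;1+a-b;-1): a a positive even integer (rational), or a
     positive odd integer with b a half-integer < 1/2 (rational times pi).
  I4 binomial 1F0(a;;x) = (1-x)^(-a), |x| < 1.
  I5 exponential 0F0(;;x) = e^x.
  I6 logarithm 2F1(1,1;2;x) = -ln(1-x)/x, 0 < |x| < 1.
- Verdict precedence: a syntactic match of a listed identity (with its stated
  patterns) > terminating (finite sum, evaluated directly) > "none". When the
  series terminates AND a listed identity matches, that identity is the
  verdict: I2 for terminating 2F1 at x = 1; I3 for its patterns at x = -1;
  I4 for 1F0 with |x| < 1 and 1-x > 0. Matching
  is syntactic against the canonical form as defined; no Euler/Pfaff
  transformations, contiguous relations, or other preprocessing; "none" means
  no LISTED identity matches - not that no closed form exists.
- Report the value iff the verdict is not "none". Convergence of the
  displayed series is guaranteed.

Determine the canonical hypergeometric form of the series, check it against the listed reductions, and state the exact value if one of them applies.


This is -1/5 * 2F1(-9/2, 5; 21/2; -1) in reduced canonical form. Verdict at x = -1: Kummer (I3) matches (x = -1; c = 21/2 equals 1+a-b for upper {-9/2, 5}: listed pattern). Exact value: (-415701/1048576) * pi.

Key step: t_0 being -1/5, the running product (C = -1/5) telescopes to a rising factorial.
Adjacent-term ratio: r(k) = (-1) * (k-9/2) (k+5) / [(k+21/2) (k+1)] - rational in k. x = (-1); t_0 = -1/5; negate the roots.


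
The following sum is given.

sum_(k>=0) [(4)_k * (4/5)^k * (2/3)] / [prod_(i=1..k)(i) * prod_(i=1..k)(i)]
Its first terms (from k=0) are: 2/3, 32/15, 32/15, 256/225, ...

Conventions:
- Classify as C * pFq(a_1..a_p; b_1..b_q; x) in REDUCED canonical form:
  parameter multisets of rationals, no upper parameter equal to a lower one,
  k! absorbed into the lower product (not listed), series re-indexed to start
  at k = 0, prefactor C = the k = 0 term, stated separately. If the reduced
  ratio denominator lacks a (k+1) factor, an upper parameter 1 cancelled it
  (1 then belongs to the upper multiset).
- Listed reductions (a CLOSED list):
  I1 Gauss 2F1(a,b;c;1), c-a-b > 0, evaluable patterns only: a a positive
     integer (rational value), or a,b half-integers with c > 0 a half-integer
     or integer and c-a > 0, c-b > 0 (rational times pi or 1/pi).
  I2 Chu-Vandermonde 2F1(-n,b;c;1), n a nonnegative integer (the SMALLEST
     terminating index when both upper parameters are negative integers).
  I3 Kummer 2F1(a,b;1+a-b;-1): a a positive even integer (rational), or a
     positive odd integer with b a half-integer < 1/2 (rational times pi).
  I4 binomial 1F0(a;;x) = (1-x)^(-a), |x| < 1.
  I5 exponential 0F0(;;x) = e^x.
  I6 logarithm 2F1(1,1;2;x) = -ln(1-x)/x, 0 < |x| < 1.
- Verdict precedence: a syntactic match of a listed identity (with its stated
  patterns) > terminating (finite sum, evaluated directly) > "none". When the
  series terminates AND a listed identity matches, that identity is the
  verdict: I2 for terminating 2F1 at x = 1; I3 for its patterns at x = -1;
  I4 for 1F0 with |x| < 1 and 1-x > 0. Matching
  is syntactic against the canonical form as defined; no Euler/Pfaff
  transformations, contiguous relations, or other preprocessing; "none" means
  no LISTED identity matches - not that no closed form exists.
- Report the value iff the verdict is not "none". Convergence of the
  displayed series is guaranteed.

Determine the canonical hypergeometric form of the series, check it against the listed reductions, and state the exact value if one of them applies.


This is 2/3 * 1F1(4; 1; 4/5) in reduced canonical form. Verdict: none here - no I1-I6 shape fits x = 4/5 with lower {1}.

Key observation: t_0 = 2/3 here, and the product of the first k integers (C = 2/3, x = 4/5) is k!.
Adjacent-term ratio: r(k) = (4/5) * (k+4) / [(k+1) (k+1)] - rational; roots negated = parameters, x = (4/5), C = 2/3.


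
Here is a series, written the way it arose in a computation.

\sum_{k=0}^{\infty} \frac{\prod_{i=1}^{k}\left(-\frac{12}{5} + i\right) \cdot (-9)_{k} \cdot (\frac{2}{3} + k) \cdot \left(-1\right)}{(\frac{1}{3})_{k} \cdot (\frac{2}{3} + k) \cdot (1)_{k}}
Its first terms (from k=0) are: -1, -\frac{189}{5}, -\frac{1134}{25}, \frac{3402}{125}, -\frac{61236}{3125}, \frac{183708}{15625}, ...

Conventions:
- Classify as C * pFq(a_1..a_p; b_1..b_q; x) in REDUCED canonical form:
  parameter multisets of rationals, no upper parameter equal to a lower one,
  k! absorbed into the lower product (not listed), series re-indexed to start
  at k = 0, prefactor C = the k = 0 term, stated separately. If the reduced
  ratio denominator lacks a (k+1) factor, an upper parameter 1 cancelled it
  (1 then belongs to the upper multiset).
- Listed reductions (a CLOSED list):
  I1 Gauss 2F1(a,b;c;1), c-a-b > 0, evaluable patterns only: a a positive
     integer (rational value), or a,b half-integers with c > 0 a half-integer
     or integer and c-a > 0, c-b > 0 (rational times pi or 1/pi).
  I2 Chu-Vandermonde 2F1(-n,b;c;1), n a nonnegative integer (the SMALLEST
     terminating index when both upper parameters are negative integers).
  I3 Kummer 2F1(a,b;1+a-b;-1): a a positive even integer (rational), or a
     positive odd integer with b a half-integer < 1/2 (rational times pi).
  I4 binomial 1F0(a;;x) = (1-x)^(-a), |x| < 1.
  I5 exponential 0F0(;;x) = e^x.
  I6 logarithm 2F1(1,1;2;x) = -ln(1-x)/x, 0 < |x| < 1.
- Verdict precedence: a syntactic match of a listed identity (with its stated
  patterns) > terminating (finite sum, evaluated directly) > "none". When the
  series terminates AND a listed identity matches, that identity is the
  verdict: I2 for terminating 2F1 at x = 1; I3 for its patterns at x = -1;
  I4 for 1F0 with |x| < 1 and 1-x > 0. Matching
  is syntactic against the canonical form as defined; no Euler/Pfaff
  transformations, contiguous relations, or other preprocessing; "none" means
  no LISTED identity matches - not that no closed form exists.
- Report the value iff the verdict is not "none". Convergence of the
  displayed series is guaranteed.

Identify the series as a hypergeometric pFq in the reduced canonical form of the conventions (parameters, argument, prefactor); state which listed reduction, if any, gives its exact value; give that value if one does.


The tell: t_0 being -1, the running product (C = -1, x = 1) telescopes to a rising factorial.
Consecutive-term ratio: r(k) = 1 * (k-9) (k-\frac{7}{5}) / [(k+\frac{1}{3}) (k+1)] - rational in k. x = 1; t_0 = -1; negate the roots.

Canonical form: C = -1 times 2F1 with upper {-9, -\frac{7}{5}}, lower {\frac{1}{3}}, x = 1. Verdict at x = 1: Vandermonde's identity (I2) matches (terminating 2F1 at x = 1 with n = 9, b = -7/5, c = \frac{1}{3}). Sum: -\frac{3506099109671}{51025390625}.


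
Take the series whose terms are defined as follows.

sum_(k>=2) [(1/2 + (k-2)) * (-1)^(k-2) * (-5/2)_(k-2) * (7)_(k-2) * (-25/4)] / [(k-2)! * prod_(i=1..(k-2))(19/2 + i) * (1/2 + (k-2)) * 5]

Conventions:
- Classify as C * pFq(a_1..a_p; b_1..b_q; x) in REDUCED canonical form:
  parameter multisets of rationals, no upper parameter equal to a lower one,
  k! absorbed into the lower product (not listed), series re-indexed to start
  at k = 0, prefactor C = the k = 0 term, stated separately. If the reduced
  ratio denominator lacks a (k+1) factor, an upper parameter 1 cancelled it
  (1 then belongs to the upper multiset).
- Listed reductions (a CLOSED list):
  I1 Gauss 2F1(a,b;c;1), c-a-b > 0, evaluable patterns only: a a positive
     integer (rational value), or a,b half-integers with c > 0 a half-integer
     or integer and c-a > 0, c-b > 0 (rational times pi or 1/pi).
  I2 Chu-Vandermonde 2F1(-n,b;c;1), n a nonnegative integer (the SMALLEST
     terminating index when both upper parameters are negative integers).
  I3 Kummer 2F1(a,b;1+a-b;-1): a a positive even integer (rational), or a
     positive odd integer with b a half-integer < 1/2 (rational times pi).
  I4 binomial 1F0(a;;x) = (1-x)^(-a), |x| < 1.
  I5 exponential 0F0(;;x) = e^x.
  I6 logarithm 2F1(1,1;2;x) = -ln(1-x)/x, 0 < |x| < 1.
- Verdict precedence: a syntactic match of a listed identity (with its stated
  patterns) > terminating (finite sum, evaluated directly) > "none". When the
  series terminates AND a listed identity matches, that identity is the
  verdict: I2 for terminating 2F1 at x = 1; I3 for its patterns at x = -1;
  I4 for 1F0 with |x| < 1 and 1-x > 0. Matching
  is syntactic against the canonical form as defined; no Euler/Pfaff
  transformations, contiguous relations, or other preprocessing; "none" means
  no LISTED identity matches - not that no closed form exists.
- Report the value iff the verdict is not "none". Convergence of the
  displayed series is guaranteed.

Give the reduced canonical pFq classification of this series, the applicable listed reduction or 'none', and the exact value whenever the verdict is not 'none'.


x = -1 here; the reduced form reads 2F1, upper {-5/2, 7}, lower {21/2}, C = -5/4. Verdict: this is Kummer's theorem (I3) (x = -1; c = 21/2 equals 1+a-b for upper {-5/2, 7}: listed pattern). Exact value: (-24249225/16777216) * pi.

The tell: x = (-1) and the lower running product (prefactor -5/4) is a rising factorial.
Adjacent-term ratio: r(k) = (-1) * (k-5/2) (k+7) / [(k+21/2) (k+1)] - rational in k. x = (-1); t_0 = -5/4; negate the roots.


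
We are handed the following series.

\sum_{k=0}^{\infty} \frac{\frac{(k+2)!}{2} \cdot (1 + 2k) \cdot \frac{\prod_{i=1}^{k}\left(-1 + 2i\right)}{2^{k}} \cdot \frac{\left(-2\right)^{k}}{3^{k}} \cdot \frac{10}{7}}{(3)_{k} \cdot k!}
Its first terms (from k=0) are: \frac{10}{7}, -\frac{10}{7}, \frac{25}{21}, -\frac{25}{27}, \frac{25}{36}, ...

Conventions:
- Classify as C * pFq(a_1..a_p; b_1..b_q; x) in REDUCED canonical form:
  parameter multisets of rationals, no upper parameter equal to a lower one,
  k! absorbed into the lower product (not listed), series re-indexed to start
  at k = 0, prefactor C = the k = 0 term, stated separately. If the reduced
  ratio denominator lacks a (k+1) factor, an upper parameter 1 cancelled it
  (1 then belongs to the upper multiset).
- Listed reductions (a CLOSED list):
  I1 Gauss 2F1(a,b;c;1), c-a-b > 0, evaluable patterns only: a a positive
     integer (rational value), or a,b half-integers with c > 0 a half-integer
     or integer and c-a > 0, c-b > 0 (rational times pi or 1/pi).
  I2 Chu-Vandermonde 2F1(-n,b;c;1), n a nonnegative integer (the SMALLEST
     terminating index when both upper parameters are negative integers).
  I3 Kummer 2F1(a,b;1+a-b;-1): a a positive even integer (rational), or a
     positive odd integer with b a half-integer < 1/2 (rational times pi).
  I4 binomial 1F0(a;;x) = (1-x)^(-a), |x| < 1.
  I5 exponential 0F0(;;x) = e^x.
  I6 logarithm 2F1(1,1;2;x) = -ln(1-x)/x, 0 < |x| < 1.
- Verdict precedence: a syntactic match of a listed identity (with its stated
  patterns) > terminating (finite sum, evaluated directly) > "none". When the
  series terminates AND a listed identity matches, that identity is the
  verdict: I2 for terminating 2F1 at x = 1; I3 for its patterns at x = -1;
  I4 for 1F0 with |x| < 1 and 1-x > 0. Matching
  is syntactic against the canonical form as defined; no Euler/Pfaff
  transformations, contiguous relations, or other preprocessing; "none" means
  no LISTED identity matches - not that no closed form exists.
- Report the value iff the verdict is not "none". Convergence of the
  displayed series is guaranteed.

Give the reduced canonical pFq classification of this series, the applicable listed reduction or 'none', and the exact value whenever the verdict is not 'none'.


Prefactor \frac{10}{7}, argument -\frac{2}{3}: 1F0 with upper {\frac{3}{2}} over lower {-}. Verdict at x = -\frac{2}{3}: binomial (I4) matches (the 1F0 binomial series: exponent -3/2, x = -\frac{2}{3}). Its exact value is \frac{10}{7} \cdot \left(\frac{5}{3}\right)^{-\frac{3}{2}}.

First insight: t_0 = \frac{10}{7} here, and the (2k+1) factor (C = 10/7, x = -2/3) shifts (1/2)_k to (3/2)_k.
Consecutive-term ratio: r(k) = -\frac{2}{3} * (k+\frac{3}{2}) / [(k+1)] ; factor over Q: parameters, x = -\frac{2}{3}, and C = \frac{10}{7}.


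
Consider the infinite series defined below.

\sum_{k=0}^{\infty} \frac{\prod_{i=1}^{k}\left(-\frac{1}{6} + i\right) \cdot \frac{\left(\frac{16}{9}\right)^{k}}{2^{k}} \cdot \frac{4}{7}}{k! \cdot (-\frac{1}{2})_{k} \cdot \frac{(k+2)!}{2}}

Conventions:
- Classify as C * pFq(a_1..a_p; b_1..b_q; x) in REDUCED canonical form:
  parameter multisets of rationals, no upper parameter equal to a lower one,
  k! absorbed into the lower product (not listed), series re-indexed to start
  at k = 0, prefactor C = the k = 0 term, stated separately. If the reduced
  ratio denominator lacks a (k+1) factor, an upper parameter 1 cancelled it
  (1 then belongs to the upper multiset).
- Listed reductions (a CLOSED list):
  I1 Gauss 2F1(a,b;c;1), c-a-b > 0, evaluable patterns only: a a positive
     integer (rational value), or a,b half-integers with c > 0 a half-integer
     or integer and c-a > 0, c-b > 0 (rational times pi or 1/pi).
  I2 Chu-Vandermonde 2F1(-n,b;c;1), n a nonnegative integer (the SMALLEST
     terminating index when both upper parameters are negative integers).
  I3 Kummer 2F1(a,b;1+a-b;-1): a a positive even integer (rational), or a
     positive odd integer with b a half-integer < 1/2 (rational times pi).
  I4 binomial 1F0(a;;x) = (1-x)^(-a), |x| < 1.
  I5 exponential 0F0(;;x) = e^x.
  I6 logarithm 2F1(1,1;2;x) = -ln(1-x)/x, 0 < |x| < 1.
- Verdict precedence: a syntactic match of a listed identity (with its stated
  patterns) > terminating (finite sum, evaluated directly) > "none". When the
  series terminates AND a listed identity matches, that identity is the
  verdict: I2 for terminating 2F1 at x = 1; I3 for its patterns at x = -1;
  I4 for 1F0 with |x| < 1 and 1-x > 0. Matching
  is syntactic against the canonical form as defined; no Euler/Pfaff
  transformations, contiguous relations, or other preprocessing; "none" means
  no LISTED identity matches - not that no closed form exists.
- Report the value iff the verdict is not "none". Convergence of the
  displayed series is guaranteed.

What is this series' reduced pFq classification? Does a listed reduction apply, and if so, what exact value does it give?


Structural cue: from the first term \frac{4}{7}: the denominator's factorial ratio (prefactor 4/7) is a lower Pochhammer.
Consecutive-term ratio: r(k) = \frac{8}{9} * (k+\frac{5}{6}) / [(k-\frac{1}{2}) (k+3) (k+1)] - rational; roots negated = parameters, x = \frac{8}{9}, C = \frac{4}{7}.

Reduced: x = \frac{8}{9}, 1F2, upper = {\frac{5}{6}}, lower = {-\frac{1}{2}, 3}, C = \frac{4}{7}. Verdict: none here - no I1-I6 shape fits x = \frac{8}{9} with lower {-\frac{1}{2}, 3}.


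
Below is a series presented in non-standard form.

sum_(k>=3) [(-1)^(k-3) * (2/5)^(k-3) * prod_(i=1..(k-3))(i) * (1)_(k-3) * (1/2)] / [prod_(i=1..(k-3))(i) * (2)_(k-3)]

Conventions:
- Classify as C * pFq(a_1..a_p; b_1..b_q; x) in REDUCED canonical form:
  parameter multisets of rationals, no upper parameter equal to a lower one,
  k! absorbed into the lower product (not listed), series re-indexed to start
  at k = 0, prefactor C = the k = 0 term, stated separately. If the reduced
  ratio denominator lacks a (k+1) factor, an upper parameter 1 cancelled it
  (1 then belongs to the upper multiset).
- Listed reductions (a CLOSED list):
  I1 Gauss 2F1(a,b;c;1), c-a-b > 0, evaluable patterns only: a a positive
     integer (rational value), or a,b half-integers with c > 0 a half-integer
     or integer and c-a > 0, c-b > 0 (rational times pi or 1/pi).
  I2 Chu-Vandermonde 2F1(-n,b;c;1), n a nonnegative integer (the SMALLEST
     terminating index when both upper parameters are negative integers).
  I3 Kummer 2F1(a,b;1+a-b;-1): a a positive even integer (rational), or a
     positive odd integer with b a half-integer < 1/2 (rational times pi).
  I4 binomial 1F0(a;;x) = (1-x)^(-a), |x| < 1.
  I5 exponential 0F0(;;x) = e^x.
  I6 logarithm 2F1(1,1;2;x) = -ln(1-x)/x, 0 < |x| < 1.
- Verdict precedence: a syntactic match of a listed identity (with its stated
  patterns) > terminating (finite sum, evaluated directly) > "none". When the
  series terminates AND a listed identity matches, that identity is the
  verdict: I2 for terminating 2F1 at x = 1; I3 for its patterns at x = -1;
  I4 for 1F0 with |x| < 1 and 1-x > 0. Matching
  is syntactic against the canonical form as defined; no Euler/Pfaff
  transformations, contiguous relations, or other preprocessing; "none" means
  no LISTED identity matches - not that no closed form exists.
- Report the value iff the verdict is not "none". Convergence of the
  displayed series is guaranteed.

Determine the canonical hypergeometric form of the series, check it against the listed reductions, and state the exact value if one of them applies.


Classification (C = 1/2): 2F1 with upper {1, 1}, lower {2}, argument x = -2/5. Verdict: the logarithmic series (I6) fires (the logarithm: parameters (1,1;2), x = -2/5). Value: (5/4) * ln(7/5).

Structural cue: with t_0 = 1/2, the product of the first k integers (prefactor 1/2) is k!.
Adjacent-term ratio: r(k) = (-2/5) * (k+1) (k+1) / [(k+2) (k+1)] - rational; roots negated = parameters, x = (-2/5), C = 1/2.


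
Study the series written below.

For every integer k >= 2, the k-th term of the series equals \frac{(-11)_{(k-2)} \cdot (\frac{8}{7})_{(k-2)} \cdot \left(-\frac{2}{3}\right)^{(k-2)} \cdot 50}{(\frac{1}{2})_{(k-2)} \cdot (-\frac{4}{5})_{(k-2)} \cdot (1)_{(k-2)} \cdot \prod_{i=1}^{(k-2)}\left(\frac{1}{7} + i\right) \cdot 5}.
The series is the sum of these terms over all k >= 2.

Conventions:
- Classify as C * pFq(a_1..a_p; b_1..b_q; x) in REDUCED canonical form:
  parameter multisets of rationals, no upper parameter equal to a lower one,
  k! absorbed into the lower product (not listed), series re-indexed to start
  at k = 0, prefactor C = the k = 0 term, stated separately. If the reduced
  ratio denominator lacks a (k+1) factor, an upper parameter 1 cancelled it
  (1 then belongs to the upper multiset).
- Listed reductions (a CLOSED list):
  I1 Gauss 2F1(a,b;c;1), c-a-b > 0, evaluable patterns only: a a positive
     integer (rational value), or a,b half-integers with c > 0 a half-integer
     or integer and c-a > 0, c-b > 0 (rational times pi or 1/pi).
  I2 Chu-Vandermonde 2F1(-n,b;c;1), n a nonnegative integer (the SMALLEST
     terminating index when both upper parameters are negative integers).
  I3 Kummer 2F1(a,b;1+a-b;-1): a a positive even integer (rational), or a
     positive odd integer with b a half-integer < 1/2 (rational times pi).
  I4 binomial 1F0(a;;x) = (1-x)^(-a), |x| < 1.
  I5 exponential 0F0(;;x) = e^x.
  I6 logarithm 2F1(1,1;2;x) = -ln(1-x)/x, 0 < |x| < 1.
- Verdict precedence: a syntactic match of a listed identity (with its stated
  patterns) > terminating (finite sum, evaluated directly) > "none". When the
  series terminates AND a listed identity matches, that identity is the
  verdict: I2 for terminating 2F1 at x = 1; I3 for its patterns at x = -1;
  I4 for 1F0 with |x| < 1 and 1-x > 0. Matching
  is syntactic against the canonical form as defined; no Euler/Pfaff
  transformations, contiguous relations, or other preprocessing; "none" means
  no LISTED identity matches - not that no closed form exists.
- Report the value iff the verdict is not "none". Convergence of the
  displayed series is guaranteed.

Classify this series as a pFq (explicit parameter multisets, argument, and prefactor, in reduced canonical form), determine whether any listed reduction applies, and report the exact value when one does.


The series (x = -\frac{2}{3}) is 1F2: upper {-11}, lower {-\frac{4}{5}, \frac{1}{2}}, prefactor 10. Verdict: terminating - upper parameter -11 makes this a finite sum (last index 11), evaluated exactly. Exact value: -\frac{21510976525947798230939120}{5632268387832740947293}.

First insight: x = -\frac{2}{3} and the lower running product (C = 10) is a rising factorial.
Adjacent-term ratio: r(k) = -\frac{2}{3} * (k-11) / [(k-\frac{4}{5}) (k+\frac{1}{2}) (k+1)] - rational; roots negated = parameters, x = -\frac{2}{3}, C = 10.


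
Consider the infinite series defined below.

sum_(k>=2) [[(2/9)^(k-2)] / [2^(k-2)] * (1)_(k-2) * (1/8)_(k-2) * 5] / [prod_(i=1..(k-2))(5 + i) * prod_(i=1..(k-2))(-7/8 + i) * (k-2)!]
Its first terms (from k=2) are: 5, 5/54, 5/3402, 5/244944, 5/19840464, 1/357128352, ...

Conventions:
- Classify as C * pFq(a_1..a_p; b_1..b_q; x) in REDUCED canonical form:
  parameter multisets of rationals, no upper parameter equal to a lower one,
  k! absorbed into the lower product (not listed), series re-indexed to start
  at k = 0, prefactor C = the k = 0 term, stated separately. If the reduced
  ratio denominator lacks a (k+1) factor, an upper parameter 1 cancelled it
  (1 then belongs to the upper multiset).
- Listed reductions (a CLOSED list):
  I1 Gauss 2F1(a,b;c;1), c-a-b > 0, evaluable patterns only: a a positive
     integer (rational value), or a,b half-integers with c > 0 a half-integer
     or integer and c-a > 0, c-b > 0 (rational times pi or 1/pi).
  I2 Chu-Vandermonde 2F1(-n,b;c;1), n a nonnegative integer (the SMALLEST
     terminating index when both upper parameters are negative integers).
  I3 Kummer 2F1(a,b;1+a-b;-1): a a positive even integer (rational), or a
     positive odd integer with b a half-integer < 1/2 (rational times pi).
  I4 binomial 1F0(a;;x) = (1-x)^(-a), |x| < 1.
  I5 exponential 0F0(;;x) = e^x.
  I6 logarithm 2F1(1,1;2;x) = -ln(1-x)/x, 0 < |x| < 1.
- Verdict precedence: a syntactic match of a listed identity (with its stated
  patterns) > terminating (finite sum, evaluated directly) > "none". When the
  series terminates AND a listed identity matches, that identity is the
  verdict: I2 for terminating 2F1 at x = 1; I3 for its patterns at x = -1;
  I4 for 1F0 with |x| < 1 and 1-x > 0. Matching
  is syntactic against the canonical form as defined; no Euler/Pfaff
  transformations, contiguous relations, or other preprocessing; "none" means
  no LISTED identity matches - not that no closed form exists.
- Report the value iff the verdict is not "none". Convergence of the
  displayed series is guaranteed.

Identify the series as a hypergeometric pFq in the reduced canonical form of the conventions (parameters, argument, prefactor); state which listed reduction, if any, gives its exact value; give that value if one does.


Key step: from the first term 5: the lower running product (C = 5, x = 1/9) is a rising factorial.
Ratio: r(k) = (1/9) * (k+1) / [(k+6) (k+1)] - poly over poly, x = (1/9) from leading terms; C = 5 at k = 0.

Classification (C = 5): 1F1 with upper {1}, lower {6}, argument x = 1/9. Verdict: none (x = 1/9): each listed identity misses the multisets {1} ; {6}.
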